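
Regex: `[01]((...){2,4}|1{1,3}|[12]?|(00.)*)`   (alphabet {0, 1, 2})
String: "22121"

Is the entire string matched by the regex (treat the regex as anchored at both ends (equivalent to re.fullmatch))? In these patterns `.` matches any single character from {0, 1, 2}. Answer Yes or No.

No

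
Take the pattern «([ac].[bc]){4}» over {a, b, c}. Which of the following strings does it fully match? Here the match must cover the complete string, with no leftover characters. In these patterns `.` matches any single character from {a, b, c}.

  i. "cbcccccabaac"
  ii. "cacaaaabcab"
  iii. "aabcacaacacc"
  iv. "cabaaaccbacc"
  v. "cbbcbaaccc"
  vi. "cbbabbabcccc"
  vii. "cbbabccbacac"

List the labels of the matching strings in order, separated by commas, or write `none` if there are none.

i, iii, vi

i → match
ii → no match
iii → match
iv → no match
v → no match
vi → match
vii → no match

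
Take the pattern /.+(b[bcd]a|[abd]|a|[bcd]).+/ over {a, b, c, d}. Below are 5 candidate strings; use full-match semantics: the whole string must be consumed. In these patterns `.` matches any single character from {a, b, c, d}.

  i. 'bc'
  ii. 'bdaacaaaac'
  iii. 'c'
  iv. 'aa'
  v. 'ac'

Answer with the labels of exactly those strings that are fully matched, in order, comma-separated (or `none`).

i → no match
ii → match
iii → no match
iv → no match
v → no match

ii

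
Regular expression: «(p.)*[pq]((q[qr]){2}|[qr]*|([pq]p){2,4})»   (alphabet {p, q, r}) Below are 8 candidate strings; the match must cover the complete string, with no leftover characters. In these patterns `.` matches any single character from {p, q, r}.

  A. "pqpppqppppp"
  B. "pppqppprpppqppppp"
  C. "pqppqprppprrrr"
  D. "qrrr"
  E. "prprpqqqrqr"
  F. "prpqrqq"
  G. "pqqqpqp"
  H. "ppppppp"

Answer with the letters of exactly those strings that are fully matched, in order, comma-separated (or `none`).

A → match
B → match
C → no match
D → match
E → match
F → match
G → match
H → match

A, B, D, E, F, G, H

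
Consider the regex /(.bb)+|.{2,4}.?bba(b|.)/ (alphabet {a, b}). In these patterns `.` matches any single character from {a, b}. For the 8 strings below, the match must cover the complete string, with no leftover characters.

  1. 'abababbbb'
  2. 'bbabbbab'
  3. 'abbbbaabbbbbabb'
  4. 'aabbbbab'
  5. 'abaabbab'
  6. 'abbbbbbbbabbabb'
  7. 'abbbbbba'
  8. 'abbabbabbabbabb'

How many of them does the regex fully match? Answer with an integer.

1. 'abababbbb' → no match
2. 'bbabbbab' → match
3 → no match
4. 'aabbbbab' → match
5. 'abaabbab' → match
6 → match
7. 'abbbbbba' → no match
8 → match
Total matched: 5

5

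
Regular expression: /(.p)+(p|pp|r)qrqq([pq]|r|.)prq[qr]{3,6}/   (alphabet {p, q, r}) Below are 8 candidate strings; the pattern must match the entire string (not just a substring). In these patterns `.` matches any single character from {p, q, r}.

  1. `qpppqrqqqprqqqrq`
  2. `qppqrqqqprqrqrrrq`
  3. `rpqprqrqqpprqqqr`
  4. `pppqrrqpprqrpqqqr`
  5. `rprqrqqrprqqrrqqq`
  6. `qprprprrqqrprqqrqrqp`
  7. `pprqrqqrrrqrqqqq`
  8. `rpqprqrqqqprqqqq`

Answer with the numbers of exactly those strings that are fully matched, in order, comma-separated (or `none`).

1, 2, 3, 5, 8

1 → match
2 → match
3 → match
4 → no match
5 → match
6 → no match
7 → no match
8 → match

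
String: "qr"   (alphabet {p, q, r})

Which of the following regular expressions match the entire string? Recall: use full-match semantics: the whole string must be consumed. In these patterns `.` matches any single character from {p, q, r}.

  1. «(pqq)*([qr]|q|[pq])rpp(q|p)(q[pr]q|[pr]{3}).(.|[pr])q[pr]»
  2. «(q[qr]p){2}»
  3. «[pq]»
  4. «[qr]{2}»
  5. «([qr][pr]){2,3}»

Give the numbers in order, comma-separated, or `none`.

4

1 → no match
2 → no match — must end with "p"
3 → no match
4 → match
5 → no match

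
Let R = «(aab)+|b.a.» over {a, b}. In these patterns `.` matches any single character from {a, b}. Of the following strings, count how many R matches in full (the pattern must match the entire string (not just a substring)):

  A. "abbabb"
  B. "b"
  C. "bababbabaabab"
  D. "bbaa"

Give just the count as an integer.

1

A → no match
B → no match
C → no match
D → match
Total matched: 1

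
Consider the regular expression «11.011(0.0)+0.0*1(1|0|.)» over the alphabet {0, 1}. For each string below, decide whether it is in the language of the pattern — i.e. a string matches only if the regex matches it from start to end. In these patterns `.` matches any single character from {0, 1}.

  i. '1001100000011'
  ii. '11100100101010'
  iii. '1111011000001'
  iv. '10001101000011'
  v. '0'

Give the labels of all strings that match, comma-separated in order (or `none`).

i → no match — must start with '11'
ii → no match
iii → no match
iv → no match — must start with '11'
v → no match — must start with '11'

none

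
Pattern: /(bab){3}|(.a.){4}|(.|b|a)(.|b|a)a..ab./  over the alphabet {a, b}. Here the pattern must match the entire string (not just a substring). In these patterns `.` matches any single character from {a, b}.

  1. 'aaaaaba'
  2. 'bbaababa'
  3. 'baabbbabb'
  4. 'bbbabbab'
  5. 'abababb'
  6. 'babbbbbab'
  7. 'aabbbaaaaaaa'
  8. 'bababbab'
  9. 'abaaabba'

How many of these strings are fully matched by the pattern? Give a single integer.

1 → no match
2 → match
3 → no match
4 → no match
5 → no match
6 → no match
7 → no match
8 → no match
9 → no match
Total matched: 1

1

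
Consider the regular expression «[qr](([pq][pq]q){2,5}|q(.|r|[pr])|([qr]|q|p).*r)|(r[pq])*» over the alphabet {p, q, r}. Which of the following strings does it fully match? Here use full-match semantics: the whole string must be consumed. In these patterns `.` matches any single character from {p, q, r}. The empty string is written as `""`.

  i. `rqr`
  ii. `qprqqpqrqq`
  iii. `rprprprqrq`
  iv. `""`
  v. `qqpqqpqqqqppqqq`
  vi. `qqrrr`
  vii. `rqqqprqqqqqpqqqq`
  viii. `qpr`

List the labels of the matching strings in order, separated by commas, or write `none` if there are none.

i, iii, iv, vi, viii

i → match
ii → no match
iii → match
iv → match
v → no match
vi → match
vii → no match
viii → match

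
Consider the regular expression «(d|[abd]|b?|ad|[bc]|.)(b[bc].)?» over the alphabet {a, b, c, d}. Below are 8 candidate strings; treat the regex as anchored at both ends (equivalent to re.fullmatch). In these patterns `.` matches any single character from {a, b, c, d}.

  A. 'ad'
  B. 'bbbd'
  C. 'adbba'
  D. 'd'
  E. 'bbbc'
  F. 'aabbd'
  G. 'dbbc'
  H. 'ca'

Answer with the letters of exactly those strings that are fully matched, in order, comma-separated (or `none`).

A, B, C, D, E, G

A → match
B → match
C → match
D → match
E → match
F → no match
G → match
H → no match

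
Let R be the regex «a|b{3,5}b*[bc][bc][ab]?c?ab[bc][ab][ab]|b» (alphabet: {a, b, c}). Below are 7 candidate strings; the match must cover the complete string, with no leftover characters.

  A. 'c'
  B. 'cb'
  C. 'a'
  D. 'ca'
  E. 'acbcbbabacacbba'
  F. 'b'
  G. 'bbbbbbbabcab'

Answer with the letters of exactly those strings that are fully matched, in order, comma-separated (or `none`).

A → no match
B → no match
C → match
D → no match
E → no match
F → match
G → match

C, F, G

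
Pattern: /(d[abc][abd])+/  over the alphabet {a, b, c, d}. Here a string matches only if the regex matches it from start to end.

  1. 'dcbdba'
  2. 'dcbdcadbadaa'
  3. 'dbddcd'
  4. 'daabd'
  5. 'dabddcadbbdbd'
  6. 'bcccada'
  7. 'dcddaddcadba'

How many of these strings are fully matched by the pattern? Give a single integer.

4

1. 'dcbdba' → match
2. 'dcbdcadbadaa' → match
3. 'dbddcd' → match
4. 'daabd' → no match
5 → no match
6. 'bcccada' → no match — must start with 'd'
7. 'dcddaddcadba' → match
Total matched: 4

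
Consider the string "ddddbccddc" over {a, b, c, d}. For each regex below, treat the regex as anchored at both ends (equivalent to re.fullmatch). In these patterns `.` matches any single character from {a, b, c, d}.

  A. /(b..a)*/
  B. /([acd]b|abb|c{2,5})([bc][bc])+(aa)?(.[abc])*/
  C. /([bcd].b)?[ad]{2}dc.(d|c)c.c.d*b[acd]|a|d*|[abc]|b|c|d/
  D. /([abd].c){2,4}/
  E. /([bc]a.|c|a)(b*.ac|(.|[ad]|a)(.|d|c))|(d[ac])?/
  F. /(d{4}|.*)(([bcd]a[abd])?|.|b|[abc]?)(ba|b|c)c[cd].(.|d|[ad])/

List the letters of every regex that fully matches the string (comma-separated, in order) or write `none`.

F

A → no match
B → no match
C → no match
D → no match
E → no match
F → match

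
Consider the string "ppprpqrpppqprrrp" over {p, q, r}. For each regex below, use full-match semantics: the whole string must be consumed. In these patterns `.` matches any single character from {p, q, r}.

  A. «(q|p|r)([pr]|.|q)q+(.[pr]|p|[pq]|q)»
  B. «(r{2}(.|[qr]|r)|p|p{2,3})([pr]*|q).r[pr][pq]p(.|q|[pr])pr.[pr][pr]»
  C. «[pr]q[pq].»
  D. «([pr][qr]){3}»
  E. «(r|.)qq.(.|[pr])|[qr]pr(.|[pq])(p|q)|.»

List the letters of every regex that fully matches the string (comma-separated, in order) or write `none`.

A → no match
B → match
C → no match
D → no match
E → no match

B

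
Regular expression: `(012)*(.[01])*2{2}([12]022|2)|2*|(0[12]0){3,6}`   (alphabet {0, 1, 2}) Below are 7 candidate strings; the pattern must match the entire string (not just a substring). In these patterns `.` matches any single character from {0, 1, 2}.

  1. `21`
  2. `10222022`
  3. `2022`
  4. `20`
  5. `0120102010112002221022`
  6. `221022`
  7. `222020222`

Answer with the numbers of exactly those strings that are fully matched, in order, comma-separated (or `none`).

2, 6

1. `21` → no match
2. `10222022` → match
3. `2022` → no match
4. `20` → no match
5 → no match
6. `221022` → match
7. `222020222` → no match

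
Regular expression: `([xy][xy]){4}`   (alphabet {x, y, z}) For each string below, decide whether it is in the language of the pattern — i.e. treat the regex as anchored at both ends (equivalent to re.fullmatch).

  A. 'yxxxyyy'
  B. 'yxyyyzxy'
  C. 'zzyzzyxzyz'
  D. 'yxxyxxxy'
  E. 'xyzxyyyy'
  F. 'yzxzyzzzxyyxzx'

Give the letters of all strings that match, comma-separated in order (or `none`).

A. 'yxxxyyy' → no match
B. 'yxyyyzxy' → no match
C. 'zzyzzyxzyz' → no match
D. 'yxxyxxxy' → match
E. 'xyzxyyyy' → no match
F → no match

D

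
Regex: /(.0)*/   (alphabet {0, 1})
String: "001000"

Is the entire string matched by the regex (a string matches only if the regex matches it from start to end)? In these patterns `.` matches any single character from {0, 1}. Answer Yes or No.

Yes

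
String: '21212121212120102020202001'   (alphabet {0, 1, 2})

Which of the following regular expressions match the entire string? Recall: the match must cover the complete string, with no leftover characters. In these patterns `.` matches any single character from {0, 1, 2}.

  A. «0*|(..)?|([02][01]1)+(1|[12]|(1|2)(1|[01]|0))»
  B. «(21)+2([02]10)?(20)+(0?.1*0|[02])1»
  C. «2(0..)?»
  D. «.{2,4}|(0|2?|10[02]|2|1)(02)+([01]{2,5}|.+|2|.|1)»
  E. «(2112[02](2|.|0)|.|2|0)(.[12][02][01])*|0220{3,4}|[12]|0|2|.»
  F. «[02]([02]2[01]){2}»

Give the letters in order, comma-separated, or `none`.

B

A → no match
B → match
C → no match
D → no match
E → no match
F → no match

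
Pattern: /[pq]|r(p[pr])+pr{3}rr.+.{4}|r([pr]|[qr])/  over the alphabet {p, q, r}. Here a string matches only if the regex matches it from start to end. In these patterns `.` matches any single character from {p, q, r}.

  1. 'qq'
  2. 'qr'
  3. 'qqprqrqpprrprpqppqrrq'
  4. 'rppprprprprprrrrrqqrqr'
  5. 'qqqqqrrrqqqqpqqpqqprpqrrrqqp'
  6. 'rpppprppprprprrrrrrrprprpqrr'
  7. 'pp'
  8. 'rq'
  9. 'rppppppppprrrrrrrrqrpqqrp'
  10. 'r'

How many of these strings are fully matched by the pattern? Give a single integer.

3

1. 'qq' → no match
2. 'qr' → no match
3 → no match
4 → match
5 → no match
6 → no match
7. 'pp' → no match
8. 'rq' → match
9 → match
10. 'r' → no match
Total matched: 3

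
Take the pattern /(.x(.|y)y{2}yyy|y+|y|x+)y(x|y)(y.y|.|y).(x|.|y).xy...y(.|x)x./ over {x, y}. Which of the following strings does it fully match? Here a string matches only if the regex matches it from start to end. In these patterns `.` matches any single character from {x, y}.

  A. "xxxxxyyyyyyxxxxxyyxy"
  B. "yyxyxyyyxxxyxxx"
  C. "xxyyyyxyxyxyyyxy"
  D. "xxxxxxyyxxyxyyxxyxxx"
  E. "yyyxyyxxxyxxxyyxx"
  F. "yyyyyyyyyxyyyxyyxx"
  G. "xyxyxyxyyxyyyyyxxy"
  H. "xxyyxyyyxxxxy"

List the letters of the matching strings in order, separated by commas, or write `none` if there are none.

E, F, G

A → no match
B → no match
C → no match
D → no match
E → match
F → match
G → match
H → no match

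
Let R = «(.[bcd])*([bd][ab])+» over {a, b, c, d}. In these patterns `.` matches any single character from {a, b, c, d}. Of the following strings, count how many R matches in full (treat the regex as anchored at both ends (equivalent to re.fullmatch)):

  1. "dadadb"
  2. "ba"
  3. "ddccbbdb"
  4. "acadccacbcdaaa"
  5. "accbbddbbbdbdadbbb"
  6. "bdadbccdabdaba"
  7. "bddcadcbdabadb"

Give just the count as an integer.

1. "dadadb" → match
2. "ba" → match
3. "ddccbbdb" → match
4 → no match
5 → match
6 → match
7 → match
Total matched: 6

6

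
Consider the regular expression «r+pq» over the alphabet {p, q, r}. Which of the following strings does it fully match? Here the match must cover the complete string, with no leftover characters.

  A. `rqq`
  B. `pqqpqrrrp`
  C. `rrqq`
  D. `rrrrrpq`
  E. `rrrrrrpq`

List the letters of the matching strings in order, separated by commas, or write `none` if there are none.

A → no match — must end with `rpq`
B → no match — must start with `r`
C → no match — must end with `rpq`
D → match
E → match

D, E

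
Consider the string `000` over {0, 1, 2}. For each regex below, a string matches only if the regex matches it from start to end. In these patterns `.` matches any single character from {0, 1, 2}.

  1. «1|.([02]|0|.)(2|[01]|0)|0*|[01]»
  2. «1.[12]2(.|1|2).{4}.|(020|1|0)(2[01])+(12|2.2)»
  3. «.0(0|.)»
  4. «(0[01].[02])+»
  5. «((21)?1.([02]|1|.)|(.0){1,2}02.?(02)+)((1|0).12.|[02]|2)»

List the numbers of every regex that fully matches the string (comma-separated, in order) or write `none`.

1, 3

1 → match
2 → no match
3 → match
4 → no match
5 → no match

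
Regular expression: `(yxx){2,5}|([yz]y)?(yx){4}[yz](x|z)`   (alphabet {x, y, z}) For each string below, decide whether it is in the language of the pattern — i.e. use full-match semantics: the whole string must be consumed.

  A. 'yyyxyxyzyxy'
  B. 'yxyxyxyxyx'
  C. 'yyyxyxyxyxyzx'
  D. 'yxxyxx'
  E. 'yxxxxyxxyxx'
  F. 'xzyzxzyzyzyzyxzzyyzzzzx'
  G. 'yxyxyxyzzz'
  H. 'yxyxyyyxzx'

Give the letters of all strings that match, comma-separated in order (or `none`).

B, D

A → no match
B → match
C → no match
D → match
E → no match
F → no match
G → no match
H → no match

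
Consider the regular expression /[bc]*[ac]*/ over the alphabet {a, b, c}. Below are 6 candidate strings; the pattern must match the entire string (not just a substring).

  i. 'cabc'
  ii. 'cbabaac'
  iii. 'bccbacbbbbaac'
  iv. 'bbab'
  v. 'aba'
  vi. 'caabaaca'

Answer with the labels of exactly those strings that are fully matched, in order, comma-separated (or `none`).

i → no match
ii → no match
iii → no match
iv → no match
v → no match
vi → no match

none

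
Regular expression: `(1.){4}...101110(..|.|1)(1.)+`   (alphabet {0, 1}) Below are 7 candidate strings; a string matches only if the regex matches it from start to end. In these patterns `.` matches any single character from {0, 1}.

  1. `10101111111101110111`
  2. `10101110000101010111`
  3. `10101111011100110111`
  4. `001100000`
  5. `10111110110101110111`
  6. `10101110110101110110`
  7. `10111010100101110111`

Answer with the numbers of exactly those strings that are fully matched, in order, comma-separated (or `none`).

1 → match
2 → no match
3 → no match
4. `001100000` → no match — must start with `1`
5 → match
6 → match
7 → match

1, 5, 6, 7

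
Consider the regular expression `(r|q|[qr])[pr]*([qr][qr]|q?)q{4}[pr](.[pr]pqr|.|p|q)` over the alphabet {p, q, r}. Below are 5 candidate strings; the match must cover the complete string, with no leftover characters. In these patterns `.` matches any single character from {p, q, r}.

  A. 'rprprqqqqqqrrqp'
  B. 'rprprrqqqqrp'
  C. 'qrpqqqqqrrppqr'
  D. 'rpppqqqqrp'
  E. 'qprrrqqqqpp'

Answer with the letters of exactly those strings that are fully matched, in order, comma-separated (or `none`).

B, C, D, E

A → no match
B → match
C → match
D → match
E → match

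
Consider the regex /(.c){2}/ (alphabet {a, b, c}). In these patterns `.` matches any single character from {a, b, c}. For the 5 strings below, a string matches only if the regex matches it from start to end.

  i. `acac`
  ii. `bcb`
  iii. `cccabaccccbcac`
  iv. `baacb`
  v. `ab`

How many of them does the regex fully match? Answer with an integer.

i → match
ii → no match — must end with `c`
iii → no match
iv → no match — must end with `c`
v → no match — must end with `c`
Total matched: 1

1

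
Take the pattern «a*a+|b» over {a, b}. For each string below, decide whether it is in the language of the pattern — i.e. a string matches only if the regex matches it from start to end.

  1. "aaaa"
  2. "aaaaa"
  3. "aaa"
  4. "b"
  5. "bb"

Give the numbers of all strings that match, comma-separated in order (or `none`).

1 → match
2 → match
3 → match
4 → match
5 → no match

1, 2, 3, 4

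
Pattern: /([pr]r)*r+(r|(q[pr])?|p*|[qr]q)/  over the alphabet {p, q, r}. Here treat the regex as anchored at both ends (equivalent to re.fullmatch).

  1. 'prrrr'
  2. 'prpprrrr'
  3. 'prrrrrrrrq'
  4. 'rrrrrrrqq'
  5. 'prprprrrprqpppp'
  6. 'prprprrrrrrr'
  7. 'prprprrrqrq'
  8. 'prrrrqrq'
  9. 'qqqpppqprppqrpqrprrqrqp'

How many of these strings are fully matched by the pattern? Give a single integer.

4

1. 'prrrr' → match
2. 'prpprrrr' → no match
3. 'prrrrrrrrq' → match
4. 'rrrrrrrqq' → match
5 → no match
6. 'prprprrrrrrr' → match
7. 'prprprrrqrq' → no match
8. 'prrrrqrq' → no match
9 → no match
Total matched: 4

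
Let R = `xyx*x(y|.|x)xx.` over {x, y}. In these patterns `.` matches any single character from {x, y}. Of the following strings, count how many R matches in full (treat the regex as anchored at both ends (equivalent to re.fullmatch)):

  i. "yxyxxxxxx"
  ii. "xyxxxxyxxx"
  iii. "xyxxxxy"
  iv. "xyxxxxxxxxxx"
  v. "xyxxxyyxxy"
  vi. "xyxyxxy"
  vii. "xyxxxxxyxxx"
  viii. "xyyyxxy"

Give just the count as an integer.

i → no match — must start with "xy"
ii → match
iii → match
iv → match
v → no match
vi → match
vii → match
viii → no match
Total matched: 5

5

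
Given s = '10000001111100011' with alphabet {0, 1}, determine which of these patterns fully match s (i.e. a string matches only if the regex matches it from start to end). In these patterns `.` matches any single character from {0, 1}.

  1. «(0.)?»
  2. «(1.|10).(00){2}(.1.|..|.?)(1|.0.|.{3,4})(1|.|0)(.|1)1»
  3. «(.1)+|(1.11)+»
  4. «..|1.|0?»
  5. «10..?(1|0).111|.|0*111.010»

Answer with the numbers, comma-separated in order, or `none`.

2

1 → no match
2 → match
3 → no match
4 → no match
5 → no match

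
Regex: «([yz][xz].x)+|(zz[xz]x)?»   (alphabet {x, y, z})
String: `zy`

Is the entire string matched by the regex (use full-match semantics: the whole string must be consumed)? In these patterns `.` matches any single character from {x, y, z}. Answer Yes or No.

No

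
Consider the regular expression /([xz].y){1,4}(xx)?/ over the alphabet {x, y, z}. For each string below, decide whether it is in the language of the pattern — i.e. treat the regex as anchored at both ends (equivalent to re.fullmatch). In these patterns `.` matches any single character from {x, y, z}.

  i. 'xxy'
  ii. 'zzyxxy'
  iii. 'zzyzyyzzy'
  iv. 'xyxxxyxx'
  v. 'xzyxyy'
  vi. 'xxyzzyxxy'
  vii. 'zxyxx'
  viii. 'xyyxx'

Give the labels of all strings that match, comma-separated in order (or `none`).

i → match
ii → match
iii → match
iv → no match
v → match
vi → match
vii → match
viii → match

i, ii, iii, v, vi, vii, viii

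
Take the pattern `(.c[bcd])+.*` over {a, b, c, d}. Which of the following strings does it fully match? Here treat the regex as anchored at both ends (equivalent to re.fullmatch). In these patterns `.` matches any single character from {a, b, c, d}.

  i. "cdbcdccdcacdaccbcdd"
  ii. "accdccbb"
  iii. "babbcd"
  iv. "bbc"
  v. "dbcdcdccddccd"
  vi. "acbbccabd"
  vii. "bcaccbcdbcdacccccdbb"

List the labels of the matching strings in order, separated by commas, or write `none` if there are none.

ii, vi

i → no match
ii → match
iii → no match
iv → no match
v → no match
vi → match
vii → no match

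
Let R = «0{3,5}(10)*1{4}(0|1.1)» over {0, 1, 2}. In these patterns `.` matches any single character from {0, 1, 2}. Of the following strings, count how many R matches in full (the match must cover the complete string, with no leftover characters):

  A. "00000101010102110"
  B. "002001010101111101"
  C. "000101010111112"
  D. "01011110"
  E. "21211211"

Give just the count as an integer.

A → no match
B → no match
C → no match
D → no match
E → no match — must start with "0"
Total matched: 0

0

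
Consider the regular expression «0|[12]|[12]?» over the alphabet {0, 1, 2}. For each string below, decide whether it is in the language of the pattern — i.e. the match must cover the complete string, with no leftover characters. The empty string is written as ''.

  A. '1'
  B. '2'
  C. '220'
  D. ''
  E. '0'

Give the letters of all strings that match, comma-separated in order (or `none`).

A → match
B → match
C → no match
D → match
E → match

A, B, D, E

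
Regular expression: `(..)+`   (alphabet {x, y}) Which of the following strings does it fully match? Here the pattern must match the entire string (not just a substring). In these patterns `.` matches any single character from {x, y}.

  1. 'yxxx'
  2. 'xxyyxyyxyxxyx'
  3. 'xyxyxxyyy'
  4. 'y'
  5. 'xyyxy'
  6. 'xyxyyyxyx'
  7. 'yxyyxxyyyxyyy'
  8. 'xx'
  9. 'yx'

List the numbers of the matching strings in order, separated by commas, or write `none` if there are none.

1, 8, 9

1 → match
2 → no match
3 → no match
4 → no match
5 → no match
6 → no match
7 → no match
8 → match
9 → match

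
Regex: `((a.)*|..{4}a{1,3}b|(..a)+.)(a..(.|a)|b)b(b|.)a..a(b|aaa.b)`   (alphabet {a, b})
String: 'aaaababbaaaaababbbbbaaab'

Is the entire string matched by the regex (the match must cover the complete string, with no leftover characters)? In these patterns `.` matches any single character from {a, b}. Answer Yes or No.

No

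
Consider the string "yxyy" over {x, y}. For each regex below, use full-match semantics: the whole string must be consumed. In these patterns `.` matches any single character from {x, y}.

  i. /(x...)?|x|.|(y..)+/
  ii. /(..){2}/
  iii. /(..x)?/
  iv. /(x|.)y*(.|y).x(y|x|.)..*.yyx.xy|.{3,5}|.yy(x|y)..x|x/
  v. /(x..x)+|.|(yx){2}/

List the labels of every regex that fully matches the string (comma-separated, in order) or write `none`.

i → no match
ii → match
iii → no match
iv → match
v → no match

ii, iv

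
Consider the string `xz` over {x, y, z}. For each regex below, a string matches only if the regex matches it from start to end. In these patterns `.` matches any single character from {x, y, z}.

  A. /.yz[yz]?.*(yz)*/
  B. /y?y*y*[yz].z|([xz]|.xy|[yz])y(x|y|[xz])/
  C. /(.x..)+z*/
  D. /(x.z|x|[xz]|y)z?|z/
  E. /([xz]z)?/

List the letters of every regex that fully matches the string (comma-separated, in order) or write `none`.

A → no match
B → no match
C → no match
D → match
E → match

D, E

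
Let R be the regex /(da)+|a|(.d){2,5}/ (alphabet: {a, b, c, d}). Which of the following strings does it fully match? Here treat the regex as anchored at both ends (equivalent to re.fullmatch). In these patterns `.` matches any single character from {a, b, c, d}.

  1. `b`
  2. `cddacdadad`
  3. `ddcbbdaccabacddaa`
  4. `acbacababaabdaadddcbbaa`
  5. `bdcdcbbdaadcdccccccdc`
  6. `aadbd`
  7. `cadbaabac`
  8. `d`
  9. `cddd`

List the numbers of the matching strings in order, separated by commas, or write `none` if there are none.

1 → no match
2 → no match
3 → no match
4 → no match
5 → no match
6 → no match
7 → no match
8 → no match
9 → match

9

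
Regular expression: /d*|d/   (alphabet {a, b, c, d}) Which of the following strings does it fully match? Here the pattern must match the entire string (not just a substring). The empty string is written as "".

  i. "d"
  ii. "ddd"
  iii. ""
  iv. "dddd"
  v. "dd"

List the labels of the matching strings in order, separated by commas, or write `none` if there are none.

i. "d" → match
ii. "ddd" → match
iii. "" → match
iv. "dddd" → match
v. "dd" → match

i, ii, iii, iv, v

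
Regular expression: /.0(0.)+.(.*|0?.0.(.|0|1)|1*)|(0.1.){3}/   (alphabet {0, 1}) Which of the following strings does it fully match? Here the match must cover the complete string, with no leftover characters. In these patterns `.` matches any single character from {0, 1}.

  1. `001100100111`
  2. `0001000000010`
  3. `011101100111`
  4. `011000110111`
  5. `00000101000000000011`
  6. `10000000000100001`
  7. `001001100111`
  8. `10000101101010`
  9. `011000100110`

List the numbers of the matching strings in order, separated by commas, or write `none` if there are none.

1 → match
2 → match
3 → match
4 → match
5 → match
6 → match
7 → match
8 → match
9 → match

1, 2, 3, 4, 5, 6, 7, 8, 9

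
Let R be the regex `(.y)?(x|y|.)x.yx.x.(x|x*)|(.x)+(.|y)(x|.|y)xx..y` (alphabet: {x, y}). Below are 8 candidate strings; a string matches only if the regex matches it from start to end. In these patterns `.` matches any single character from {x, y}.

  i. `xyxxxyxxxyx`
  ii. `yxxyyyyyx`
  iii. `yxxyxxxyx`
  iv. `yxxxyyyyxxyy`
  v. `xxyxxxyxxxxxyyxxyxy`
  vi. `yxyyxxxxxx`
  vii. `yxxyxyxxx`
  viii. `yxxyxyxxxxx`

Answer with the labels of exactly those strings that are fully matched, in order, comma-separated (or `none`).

i, iii, v, vi, vii, viii

i. `xyxxxyxxxyx` → match
ii. `yxxyyyyyx` → no match
iii. `yxxyxxxyx` → match
iv. `yxxxyyyyxxyy` → no match
v → match
vi. `yxyyxxxxxx` → match
vii. `yxxyxyxxx` → match
viii. `yxxyxyxxxxx` → match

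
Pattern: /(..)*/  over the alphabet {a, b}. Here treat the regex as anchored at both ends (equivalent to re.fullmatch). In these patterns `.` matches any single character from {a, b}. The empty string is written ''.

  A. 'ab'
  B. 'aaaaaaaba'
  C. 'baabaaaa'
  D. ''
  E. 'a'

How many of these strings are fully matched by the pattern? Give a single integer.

A. 'ab' → match
B. 'aaaaaaaba' → no match
C. 'baabaaaa' → match
D. '' → match
E. 'a' → no match
Total matched: 3

3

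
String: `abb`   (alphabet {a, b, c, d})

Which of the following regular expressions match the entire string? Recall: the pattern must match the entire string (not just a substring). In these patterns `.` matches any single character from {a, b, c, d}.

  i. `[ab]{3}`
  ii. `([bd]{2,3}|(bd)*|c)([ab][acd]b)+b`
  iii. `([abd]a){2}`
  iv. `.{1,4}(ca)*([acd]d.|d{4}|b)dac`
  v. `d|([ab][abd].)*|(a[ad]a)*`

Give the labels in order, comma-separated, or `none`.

i, v

i → match
ii → no match
iii → no match — must end with `a`
iv → no match — must end with `dac`
v → match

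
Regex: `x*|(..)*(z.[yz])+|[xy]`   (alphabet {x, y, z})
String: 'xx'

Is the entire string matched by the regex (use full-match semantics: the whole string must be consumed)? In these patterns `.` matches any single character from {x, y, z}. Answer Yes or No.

Yes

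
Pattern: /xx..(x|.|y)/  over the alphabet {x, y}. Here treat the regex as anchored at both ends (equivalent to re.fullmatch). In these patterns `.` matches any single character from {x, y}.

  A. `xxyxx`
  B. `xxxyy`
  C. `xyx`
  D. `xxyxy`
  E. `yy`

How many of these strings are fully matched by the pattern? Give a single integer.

A → match
B → match
C → no match — must start with `xx`
D → match
E → no match — must start with `xx`
Total matched: 3

3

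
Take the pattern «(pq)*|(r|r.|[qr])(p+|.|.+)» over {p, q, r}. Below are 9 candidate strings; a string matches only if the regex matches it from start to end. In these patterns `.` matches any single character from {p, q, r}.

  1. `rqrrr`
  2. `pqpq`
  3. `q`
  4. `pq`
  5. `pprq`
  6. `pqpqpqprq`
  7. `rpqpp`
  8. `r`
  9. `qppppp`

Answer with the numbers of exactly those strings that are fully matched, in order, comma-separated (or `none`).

1, 2, 4, 7, 9

1 → match
2 → match
3 → no match
4 → match
5 → no match
6 → no match
7 → match
8 → no match
9 → match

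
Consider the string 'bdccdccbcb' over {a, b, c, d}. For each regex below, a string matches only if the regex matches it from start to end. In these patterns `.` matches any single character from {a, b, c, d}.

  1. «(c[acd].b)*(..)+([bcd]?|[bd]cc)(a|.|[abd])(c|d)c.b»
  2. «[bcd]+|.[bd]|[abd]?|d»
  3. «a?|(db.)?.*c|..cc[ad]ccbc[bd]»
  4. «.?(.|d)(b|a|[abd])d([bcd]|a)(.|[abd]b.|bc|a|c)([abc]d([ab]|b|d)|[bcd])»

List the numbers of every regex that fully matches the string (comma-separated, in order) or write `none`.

2, 3

1 → no match
2 → match
3 → match
4 → no match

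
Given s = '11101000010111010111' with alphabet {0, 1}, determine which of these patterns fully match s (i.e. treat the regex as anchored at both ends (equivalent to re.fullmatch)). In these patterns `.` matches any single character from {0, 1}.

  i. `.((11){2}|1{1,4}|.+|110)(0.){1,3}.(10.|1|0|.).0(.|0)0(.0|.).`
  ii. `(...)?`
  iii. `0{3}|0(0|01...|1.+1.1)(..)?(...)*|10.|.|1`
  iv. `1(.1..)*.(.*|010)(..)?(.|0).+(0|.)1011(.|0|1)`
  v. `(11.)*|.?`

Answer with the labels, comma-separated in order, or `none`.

iv

i → no match
ii → no match
iii → no match
iv → match
v → no match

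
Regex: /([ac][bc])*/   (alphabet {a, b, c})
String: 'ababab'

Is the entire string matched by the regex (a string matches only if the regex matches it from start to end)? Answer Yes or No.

Yes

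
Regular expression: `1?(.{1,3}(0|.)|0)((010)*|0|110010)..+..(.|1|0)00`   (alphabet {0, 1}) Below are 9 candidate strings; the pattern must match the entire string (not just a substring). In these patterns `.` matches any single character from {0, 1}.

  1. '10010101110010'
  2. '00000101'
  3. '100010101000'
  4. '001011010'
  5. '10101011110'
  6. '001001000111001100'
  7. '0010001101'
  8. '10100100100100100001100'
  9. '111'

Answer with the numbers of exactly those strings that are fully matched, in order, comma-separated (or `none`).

3, 6, 8

1 → no match — must end with '00'
2 → no match — must end with '00'
3 → match
4 → no match — must end with '00'
5 → no match — must end with '00'
6 → match
7 → no match — must end with '00'
8 → match
9 → no match — must end with '00'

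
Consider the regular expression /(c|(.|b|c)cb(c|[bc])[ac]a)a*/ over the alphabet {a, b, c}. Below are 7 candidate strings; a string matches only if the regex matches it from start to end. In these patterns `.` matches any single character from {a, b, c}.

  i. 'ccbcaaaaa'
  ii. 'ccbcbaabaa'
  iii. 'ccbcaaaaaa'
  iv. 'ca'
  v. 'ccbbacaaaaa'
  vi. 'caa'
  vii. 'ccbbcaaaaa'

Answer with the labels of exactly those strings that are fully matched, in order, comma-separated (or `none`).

i, iii, iv, vi, vii

i → match
ii → no match
iii → match
iv → match
v → no match
vi → match
vii → match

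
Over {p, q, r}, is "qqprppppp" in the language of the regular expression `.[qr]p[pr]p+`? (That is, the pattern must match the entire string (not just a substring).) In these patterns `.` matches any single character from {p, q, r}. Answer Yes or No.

Yes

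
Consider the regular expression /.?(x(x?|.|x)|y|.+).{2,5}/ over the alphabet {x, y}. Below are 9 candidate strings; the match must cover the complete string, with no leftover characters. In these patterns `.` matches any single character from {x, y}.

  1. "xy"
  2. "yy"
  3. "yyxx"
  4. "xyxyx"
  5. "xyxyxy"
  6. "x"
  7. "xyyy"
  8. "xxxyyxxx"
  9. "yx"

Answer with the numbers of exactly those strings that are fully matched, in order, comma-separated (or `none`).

1. "xy" → no match
2. "yy" → no match
3. "yyxx" → match
4. "xyxyx" → match
5. "xyxyxy" → match
6. "x" → no match
7. "xyyy" → match
8. "xxxyyxxx" → match
9. "yx" → no match

3, 4, 5, 7, 8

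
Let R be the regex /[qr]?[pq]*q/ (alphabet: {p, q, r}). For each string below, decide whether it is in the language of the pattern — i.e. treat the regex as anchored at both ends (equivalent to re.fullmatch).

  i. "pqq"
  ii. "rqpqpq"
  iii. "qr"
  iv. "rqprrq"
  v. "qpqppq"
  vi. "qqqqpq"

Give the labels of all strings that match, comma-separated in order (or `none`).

i, ii, v, vi

i → match
ii → match
iii → no match — must end with "q"
iv → no match
v → match
vi → match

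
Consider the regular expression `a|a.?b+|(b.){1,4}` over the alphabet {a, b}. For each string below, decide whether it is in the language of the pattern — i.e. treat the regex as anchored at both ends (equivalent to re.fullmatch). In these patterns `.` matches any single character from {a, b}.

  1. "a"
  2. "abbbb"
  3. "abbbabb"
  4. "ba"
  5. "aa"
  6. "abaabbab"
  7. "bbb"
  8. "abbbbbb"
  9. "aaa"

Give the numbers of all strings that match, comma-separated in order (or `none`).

1 → match
2 → match
3 → no match
4 → match
5 → no match
6 → no match
7 → no match
8 → match
9 → no match

1, 2, 4, 8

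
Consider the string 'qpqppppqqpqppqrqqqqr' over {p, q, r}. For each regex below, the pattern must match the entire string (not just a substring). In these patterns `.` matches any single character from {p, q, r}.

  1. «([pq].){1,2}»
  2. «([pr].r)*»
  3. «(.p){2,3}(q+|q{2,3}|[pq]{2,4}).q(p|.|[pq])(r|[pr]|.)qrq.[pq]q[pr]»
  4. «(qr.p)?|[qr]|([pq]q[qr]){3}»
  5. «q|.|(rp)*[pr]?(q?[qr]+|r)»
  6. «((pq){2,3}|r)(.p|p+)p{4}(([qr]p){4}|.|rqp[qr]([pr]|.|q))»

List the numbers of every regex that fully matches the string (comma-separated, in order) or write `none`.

1 → no match
2 → no match
3 → match
4 → no match
5 → no match
6 → no match

3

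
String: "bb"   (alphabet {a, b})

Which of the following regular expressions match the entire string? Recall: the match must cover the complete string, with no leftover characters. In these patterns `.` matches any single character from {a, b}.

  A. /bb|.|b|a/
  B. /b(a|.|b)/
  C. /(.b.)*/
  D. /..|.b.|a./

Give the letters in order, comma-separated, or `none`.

A, B, D

A → match
B → match
C → no match
D → match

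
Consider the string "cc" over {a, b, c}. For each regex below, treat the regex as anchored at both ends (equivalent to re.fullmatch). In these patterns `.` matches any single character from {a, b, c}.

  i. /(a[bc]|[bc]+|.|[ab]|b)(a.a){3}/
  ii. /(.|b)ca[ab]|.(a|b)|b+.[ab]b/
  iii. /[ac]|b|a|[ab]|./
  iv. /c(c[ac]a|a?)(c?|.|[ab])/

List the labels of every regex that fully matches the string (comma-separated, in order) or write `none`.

i → no match — must end with "a"
ii → no match
iii → no match
iv → match

iv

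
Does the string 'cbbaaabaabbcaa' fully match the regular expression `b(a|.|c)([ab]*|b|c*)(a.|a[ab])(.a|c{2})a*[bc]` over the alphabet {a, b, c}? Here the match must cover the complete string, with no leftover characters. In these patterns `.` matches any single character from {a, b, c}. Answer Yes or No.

Every match must start with 'b', but 'cbbaaabaabbcaa' does not.

No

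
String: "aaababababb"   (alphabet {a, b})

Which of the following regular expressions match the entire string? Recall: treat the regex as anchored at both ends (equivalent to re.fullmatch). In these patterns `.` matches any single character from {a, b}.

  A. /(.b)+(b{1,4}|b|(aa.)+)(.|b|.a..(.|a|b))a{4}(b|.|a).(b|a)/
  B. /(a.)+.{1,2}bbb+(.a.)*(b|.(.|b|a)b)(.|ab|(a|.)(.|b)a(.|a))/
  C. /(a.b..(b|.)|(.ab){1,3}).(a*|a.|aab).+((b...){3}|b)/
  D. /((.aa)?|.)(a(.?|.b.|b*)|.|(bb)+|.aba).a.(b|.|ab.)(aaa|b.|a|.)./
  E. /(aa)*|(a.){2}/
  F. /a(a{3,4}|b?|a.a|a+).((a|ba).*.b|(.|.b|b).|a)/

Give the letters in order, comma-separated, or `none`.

A → no match
B → no match
C → no match
D → match
E → no match
F → match

D, F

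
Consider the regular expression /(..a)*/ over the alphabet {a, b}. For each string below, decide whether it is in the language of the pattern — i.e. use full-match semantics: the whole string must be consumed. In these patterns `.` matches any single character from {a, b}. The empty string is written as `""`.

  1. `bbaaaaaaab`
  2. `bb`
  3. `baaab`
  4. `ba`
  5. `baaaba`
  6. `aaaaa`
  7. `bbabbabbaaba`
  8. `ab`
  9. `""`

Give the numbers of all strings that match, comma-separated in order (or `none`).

5, 7, 9

1 → no match
2 → no match
3 → no match
4 → no match
5 → match
6 → no match
7 → match
8 → no match
9 → match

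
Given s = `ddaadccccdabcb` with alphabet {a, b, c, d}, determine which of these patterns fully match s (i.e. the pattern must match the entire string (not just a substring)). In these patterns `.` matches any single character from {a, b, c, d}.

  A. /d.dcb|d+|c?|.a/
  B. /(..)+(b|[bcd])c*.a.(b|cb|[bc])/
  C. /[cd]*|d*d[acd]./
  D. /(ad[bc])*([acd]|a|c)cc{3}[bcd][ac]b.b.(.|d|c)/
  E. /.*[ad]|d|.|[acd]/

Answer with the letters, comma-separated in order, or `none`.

A → no match
B → match
C → no match
D → no match
E → no match

B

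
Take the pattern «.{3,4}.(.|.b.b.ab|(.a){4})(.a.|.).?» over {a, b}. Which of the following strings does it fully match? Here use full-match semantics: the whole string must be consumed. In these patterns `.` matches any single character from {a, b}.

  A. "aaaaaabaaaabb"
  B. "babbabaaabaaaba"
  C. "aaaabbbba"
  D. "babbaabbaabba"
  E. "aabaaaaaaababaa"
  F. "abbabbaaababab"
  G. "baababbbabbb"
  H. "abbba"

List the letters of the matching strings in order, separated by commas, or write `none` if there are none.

B, E, F

A → no match
B → match
C → no match
D → no match
E → match
F → match
G → no match
H → no match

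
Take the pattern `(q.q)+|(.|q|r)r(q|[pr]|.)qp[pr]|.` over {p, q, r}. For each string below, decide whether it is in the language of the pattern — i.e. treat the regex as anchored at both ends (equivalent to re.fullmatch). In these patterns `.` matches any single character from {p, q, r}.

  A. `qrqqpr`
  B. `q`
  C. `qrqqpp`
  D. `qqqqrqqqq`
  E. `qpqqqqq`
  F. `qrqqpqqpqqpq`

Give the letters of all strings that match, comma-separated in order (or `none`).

A → match
B → match
C → match
D → match
E → no match
F → match

A, B, C, D, F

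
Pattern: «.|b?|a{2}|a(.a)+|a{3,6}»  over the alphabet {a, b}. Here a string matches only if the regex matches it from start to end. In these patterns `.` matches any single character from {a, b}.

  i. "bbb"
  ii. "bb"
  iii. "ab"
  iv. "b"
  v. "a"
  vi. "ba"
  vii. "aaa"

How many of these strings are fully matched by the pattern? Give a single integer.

i → no match
ii → no match
iii → no match
iv → match
v → match
vi → no match
vii → match
Total matched: 3

3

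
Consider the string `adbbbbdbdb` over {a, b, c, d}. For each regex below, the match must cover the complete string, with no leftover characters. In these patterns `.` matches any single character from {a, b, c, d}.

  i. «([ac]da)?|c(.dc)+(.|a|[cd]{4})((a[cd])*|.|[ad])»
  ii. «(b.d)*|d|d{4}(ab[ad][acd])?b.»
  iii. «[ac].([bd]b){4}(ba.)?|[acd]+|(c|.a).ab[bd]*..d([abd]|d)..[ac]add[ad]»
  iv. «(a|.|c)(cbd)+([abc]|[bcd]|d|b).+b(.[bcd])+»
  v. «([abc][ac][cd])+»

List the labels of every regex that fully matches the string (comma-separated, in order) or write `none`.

iii

i → no match
ii → no match
iii → match
iv → no match
v → no match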